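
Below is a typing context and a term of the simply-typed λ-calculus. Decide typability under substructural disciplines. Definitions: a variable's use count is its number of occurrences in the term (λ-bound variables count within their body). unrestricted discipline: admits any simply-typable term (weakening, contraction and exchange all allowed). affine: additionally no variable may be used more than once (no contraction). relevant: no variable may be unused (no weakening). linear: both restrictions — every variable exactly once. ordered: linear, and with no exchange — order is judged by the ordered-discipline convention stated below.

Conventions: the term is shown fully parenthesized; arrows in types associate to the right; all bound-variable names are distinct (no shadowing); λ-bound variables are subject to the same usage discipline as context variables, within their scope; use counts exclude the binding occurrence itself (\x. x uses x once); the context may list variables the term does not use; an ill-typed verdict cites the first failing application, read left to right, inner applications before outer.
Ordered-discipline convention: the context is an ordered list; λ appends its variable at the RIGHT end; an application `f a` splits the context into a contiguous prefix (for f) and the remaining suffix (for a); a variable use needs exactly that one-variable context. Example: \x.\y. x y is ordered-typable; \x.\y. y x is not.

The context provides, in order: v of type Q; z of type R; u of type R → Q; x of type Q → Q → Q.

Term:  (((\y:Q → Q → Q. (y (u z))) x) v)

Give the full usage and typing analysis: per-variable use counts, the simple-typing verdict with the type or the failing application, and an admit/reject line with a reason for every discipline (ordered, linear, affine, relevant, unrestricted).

variable uses: v ×1; z ×1; u ×1; x ×1; y (λ-bound) ×1
order of uses: y, u, z, x, v
typing: well-typed at Q
ordered: ✗, use order y, u, z, x, v needs exchange
linear: ✓, each of v, z, u, x, y used exactly once
affine: ✓, no duplicate uses among v, z, u, x, y
relevant: ✓, every one of v, z, u, x, y appears
unrestricted: ✓, typability at Q is all that's needed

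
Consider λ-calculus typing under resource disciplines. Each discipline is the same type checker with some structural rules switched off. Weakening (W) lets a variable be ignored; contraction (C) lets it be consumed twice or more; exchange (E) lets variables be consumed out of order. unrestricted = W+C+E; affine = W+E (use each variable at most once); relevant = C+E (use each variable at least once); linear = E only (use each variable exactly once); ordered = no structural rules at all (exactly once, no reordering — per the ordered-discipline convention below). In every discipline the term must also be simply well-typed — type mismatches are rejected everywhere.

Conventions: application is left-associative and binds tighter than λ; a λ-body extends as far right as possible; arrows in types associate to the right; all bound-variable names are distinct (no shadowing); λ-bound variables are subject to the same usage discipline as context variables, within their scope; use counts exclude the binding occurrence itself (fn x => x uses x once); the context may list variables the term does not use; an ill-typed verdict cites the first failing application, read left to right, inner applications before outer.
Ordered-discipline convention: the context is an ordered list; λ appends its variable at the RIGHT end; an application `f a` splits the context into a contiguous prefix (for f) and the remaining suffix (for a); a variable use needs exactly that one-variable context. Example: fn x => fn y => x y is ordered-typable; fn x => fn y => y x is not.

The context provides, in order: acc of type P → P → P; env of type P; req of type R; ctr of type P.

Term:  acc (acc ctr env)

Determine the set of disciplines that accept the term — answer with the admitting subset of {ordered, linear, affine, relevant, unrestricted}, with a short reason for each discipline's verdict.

admitted in: unrestricted
usage: acc ×2; env ×1; req ×0; ctr ×1
use order (left to right): acc, acc, ctr, env
typing: well-typed at P → P
ordered: ✗, repeated use of acc ×2; unused: req — weakening required
linear: ✗, repeated use of acc ×2; unused: req — weakening required
affine: ✗, repeated use of acc ×2
relevant: ✗, unused: req — weakening required
unrestricted: ✓, simply typable at P → P; W, C, E all held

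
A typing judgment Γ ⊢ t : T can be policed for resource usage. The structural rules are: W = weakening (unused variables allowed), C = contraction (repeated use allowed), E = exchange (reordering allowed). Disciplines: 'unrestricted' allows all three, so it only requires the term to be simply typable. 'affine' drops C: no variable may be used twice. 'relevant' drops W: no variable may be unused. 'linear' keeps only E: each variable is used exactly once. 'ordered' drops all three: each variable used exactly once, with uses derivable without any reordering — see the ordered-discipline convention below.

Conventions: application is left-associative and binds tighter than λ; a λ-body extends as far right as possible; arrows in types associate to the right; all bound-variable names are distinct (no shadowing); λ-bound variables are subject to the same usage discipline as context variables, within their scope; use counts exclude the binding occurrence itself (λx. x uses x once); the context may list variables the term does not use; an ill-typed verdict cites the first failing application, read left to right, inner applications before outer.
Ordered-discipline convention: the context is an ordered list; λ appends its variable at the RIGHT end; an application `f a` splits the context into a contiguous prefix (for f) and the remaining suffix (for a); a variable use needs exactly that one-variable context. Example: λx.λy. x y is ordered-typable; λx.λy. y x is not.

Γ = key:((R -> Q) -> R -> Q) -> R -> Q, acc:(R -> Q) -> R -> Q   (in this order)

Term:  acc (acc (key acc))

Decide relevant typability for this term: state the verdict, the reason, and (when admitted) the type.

yes — at least one use each (key, acc); term : R -> Q
use counts: key: 1×, acc: 3×
uses in reading order: acc, acc, key, acc
typing: the term checks, with type R -> Q
all disciplines: ordered ✗ · linear ✗ · affine ✗ · relevant ✓ · unrestricted ✓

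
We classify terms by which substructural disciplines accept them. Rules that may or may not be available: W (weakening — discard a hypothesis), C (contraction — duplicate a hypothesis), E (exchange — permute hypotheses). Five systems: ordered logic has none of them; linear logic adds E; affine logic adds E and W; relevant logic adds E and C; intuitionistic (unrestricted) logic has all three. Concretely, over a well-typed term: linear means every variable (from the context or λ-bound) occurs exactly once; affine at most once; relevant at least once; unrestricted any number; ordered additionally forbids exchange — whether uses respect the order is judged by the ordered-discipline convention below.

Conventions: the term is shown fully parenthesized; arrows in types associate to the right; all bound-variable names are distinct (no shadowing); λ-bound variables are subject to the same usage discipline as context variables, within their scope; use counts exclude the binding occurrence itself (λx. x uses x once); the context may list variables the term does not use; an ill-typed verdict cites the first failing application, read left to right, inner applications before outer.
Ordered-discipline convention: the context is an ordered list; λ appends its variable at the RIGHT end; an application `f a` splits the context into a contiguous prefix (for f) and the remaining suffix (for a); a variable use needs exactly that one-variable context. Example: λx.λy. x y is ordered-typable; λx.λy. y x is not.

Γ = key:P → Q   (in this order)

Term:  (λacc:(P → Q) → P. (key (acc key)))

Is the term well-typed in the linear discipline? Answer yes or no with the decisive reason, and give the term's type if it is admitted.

no — needs contraction — key ×2
variable uses: key: 2, acc (λ-bound): 1
left-to-right use order: key, acc, key
typing: well-typed at ((P → Q) → P) → Q
summary: ordered ✗, linear ✗, affine ✗, relevant ✓, unrestricted ✓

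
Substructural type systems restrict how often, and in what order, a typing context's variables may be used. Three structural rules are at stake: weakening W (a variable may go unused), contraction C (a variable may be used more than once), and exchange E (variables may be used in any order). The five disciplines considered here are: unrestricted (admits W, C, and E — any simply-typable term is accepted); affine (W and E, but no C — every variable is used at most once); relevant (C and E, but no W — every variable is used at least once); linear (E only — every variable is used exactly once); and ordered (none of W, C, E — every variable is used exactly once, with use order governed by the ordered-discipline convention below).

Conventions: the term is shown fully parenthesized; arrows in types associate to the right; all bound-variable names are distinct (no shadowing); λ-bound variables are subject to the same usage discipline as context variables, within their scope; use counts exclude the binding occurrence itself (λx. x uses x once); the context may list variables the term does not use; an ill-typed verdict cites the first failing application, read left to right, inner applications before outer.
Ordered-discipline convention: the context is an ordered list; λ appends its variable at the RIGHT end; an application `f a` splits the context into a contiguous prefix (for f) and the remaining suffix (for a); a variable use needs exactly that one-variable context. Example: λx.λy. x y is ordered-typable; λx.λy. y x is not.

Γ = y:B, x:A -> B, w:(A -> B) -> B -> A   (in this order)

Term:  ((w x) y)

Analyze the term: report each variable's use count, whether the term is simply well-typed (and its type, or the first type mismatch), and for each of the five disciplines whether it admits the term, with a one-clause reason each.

use counts: y ×1, x ×1, w ×1
use order (left to right): w, x, y
typing: ✓ — A
ordered: ✗, use order w, x, y needs exchange
linear: ✓, each of y, x, w used exactly once
affine: ✓, none of y, x, w used more than once
relevant: ✓, y, x, w: all used, weakening unneeded
unrestricted: ✓, simply typable at A; W, C, E all held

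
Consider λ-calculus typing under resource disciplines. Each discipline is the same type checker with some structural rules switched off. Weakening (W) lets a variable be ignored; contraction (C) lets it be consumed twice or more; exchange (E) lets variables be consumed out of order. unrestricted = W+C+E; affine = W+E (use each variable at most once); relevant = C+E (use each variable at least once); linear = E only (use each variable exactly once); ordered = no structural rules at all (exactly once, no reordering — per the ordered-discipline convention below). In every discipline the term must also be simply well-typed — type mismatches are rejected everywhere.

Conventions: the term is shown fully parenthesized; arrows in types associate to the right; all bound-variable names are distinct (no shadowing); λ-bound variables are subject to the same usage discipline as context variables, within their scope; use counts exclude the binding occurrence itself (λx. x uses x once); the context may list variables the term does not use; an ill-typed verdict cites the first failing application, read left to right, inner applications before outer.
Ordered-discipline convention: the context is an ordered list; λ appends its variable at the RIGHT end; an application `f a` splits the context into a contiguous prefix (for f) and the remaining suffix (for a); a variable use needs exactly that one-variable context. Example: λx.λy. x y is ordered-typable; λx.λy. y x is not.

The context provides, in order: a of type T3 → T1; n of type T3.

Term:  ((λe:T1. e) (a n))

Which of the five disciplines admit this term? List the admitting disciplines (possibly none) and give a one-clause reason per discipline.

accepted by: ordered, linear, affine, relevant, unrestricted
use counts: a=1; n=1; e [bound]=1
order of uses: e, a, n
typing: the term checks, with type T1
ordered ✓ (a, n, e once each; derivable with no W/C/E)
linear ✓ (exactly-once usage across a, n, e)
affine ✓ (a, n, e: no repeats, contraction unneeded)
relevant ✓ (a, n, e: all used, weakening unneeded)
unrestricted ✓ (simply typable at T1; W, C, E all held)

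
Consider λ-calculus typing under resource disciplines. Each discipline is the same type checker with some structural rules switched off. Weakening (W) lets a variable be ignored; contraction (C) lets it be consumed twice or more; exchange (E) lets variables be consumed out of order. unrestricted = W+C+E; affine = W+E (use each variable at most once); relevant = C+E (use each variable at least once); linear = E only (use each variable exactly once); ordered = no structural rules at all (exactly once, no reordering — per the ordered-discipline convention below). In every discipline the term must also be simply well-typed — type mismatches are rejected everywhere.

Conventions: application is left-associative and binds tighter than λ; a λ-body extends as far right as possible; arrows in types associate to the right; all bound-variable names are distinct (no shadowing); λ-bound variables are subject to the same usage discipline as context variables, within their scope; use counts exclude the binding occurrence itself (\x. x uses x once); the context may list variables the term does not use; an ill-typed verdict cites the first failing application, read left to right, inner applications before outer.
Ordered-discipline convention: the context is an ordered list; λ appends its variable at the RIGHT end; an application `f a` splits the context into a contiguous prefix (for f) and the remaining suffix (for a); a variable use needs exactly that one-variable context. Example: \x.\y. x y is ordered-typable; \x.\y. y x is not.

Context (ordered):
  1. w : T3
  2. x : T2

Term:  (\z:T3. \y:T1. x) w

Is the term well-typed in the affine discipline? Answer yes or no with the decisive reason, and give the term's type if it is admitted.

yes — w, x, z, y: no repeats, contraction unneeded; term : T1 -> T2
counts: w ×1, x ×1, z (λ-bound) ×0, y (λ-bound) ×0
order of uses: x, w
typing: well-typed — term : T1 -> T2
per-discipline verdicts: ordered ✗ | linear ✗ | affine ✓ | relevant ✗ | unrestricted ✓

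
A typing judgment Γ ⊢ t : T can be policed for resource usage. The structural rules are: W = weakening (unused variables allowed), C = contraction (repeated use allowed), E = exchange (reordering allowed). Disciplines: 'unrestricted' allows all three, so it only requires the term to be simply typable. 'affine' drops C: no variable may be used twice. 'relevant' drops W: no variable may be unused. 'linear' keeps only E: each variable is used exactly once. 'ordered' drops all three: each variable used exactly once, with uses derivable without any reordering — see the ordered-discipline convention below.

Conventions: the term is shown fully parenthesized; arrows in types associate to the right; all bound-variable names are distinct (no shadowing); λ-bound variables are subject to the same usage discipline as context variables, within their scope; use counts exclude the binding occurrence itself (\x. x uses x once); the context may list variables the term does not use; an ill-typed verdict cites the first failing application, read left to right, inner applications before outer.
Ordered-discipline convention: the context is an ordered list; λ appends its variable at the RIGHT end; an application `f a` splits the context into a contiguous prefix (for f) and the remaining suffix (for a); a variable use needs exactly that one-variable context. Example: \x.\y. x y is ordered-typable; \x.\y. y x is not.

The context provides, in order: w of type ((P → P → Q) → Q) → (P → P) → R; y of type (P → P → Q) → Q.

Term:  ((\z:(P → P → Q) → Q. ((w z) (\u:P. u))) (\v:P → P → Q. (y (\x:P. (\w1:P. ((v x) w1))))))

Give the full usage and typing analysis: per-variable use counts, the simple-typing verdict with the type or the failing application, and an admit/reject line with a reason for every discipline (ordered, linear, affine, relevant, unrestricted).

counts: w ×1; y ×1; z (bound) ×1; u (bound) ×1; v (bound) ×1; x (bound) ×1; w1 (bound) ×1
use order (left to right): w, z, u, y, v, x, w1
typing: well-typed at R
ordered: ✓ — w, y, z, u, v, x, w1: once each, no exchange needed
linear: ✓ — exactly-once usage across w, y, z, u, v, x, w1
affine: ✓ — w, y, z, u, v, x, w1: no repeats, contraction unneeded
relevant: ✓ — none of w, y, z, u, v, x, w1 goes unused
unrestricted: ✓ — typability at R is all that's needed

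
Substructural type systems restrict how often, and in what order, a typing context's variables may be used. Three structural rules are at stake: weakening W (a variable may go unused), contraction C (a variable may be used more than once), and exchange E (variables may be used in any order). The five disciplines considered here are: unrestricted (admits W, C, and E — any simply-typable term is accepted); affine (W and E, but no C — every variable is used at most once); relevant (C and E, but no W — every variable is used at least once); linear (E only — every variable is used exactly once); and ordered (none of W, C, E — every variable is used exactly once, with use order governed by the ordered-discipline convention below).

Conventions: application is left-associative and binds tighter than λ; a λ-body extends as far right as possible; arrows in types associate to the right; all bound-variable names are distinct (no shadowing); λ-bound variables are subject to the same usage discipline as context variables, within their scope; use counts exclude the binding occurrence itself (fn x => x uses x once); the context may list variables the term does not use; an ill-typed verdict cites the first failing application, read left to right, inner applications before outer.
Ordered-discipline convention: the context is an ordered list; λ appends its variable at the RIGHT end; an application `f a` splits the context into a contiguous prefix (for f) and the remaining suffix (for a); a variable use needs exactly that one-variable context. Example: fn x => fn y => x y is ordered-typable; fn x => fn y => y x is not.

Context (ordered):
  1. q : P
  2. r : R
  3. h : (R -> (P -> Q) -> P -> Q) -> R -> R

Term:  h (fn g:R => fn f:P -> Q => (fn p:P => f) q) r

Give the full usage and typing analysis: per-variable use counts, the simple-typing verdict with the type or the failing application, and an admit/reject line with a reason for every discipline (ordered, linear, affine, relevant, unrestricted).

counts: q=1; r=1; h=1; g (λ-bound)=0; f (λ-bound)=1; p (λ-bound)=0
left-to-right use order: h, f, q, r
typing: well-typed — term : R
ordered: ✗ — g, p left unused
linear: ✗ — g, p left unused
affine: ✓ — none of q, r, h, g, f, p used more than once
relevant: ✗ — g, p left unused
unrestricted: ✓ — typability at R is all that's needed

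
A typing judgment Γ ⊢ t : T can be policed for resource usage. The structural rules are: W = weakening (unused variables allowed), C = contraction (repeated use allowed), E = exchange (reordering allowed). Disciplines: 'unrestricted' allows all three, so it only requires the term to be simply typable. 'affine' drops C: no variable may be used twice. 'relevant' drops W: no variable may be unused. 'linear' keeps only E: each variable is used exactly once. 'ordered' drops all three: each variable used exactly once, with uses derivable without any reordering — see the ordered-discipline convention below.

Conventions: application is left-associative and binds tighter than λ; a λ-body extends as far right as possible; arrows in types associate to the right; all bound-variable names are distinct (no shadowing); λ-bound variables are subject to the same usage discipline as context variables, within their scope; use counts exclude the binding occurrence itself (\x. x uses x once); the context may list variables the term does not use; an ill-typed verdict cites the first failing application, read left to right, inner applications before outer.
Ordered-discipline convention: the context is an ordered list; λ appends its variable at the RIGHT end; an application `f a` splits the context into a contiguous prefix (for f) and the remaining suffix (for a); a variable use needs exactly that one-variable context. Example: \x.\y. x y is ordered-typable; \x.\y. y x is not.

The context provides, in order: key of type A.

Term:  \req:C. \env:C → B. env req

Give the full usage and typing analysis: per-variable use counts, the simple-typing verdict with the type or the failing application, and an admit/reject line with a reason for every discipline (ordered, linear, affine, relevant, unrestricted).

use counts: key ×0; req (bound) ×1; env (bound) ×1
use order (left to right): env, req
typing: the term checks, with type C → (C → B) → B
ordered: ✗ — key never used (weakening)
linear: ✗ — key never used (weakening)
affine: ✓ — no duplicate uses among key, req, env
relevant: ✗ — key never used (weakening)
unrestricted: ✓ — well-typed at C → (C → B) → B; no restrictions here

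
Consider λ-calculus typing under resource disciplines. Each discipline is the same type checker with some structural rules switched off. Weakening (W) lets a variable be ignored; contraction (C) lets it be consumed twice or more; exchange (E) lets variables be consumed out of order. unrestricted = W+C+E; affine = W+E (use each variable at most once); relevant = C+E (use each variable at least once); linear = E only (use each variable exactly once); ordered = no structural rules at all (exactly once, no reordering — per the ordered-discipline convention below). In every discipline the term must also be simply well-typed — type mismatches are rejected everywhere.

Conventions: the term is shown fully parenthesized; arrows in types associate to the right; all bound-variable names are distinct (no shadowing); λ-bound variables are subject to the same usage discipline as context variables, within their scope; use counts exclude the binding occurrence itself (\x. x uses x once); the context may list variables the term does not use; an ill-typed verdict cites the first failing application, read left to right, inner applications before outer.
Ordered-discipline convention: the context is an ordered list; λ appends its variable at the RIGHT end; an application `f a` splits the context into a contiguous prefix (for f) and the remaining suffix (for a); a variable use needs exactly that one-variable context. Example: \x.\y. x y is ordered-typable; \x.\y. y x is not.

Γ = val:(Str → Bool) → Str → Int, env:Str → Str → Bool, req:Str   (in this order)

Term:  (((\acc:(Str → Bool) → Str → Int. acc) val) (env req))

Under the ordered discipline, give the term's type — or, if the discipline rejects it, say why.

term : Str → Int
usage: val=1, env=1, req=1, acc (bound)=1
use order (left to right): acc, val, env, req
typing: well-typed — term : Str → Int
all disciplines: ordered ✓ | linear ✓ | affine ✓ | relevant ✓ | unrestricted ✓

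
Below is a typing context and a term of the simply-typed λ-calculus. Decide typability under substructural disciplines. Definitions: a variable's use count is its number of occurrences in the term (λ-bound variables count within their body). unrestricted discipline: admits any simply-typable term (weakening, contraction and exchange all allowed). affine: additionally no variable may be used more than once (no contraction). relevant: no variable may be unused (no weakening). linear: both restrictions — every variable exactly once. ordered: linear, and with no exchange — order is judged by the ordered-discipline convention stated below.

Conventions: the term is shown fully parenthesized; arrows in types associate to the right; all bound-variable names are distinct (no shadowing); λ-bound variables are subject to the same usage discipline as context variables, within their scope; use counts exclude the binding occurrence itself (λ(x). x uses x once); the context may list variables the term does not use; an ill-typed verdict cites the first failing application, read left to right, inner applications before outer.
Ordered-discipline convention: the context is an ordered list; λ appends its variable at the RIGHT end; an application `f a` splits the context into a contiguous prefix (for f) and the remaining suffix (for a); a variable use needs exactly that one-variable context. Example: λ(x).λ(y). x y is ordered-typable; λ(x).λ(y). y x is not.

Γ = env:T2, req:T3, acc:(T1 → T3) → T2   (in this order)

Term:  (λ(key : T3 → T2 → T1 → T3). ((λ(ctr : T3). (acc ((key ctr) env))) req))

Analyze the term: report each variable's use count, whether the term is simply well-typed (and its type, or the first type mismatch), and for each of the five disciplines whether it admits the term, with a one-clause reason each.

usage: env: 1, req: 1, acc: 1, key (bound): 1, ctr (bound): 1
uses in reading order: acc, key, ctr, env, req
typing: well-typed at (T3 → T2 → T1 → T3) → T2
ordered: ✗ — use order acc, key, ctr, env, req needs exchange
linear: ✓ — env, req, acc, key, ctr: one use apiece
affine: ✓ — none of env, req, acc, key, ctr used more than once
relevant: ✓ — at least one use each (env, req, acc, key, ctr)
unrestricted: ✓ — simply typable at (T3 → T2 → T1 → T3) → T2; W, C, E all held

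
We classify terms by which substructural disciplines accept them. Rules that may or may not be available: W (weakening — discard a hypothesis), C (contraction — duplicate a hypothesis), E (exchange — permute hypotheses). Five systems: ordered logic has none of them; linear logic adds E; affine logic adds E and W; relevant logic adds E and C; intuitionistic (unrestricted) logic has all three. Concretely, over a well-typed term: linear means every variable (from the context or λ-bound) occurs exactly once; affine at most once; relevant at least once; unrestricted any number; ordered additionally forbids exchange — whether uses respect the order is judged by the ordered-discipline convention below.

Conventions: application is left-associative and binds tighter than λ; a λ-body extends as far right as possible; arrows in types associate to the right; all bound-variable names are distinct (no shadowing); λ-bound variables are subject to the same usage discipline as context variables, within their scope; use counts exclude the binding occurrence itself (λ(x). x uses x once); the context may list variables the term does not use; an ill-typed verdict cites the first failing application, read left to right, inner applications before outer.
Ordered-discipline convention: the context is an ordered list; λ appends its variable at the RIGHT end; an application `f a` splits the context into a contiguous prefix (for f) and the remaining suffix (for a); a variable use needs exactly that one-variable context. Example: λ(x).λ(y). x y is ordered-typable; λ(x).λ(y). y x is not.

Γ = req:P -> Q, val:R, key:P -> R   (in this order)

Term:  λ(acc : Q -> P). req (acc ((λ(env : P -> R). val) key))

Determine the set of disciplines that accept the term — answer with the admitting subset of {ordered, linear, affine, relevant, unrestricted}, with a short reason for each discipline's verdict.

admitted by: none
usage: req: 1×, val: 1×, key: 1×, acc [bound]: 1×, env [bound]: 0×
order of uses: req, acc, val, key
typing: ill-typed: argument of type R where Q is required
ordered: ✗, a type mismatch blocks all five
linear: ✗, the type mismatch rejects it
affine: ✗, not simply typable
relevant: ✗, fails simple typing
unrestricted: ✗, a type mismatch blocks all five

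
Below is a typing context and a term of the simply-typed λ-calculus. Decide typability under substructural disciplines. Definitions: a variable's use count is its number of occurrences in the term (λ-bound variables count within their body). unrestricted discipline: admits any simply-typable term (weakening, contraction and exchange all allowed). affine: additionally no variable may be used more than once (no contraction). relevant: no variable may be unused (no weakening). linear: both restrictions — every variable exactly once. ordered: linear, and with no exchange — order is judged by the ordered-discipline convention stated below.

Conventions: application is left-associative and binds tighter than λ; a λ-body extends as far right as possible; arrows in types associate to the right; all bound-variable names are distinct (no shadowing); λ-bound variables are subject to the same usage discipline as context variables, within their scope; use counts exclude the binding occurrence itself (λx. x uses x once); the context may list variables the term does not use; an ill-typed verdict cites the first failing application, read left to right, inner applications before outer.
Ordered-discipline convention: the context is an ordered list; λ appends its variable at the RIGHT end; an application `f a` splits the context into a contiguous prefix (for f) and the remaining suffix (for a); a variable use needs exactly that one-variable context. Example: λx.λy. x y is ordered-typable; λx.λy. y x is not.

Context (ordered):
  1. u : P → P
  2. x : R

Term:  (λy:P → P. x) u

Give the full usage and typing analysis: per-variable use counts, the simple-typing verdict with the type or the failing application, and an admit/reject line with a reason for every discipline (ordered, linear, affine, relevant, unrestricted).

usage: u ×1; x ×1; y [bound] ×0
use order (left to right): x, u
typing: well-typed — term : R
ordered ✗ (y left unused)
linear ✗ (y left unused)
affine ✓ (at most one use each (u, x, y))
relevant ✗ (y left unused)
unrestricted ✓ (simply typable at R; W, C, E all held)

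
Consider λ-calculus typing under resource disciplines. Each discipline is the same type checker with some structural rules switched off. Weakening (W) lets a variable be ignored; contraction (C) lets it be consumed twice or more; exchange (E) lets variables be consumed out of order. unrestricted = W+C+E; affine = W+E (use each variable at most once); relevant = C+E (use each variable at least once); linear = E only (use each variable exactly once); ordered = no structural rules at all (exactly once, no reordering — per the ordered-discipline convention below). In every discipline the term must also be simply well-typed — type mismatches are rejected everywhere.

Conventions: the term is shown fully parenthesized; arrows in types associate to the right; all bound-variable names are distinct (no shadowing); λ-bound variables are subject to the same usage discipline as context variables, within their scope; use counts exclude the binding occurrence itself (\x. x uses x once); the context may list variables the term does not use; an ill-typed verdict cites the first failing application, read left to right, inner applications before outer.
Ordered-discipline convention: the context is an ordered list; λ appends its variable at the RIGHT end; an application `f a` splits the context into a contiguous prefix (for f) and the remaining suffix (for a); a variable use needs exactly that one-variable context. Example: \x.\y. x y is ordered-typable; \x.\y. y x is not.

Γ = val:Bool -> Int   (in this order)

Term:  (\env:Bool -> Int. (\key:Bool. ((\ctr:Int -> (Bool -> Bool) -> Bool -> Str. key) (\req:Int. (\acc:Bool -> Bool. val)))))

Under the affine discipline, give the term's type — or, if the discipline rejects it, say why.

not well-typed under affine — fails simple typing
variable uses: val: 1×, env (λ-bound): 0×, key (λ-bound): 1×, ctr (λ-bound): 0×, req (λ-bound): 0×, acc (λ-bound): 0×
order of uses: key, val
typing: ill-typed: an application expects Int -> (Bool -> Bool) -> Bool -> Str but receives Int -> (Bool -> Bool) -> Bool -> Int
per-discipline verdicts: ordered ✗ | linear ✗ | affine ✗ | relevant ✗ | unrestricted ✗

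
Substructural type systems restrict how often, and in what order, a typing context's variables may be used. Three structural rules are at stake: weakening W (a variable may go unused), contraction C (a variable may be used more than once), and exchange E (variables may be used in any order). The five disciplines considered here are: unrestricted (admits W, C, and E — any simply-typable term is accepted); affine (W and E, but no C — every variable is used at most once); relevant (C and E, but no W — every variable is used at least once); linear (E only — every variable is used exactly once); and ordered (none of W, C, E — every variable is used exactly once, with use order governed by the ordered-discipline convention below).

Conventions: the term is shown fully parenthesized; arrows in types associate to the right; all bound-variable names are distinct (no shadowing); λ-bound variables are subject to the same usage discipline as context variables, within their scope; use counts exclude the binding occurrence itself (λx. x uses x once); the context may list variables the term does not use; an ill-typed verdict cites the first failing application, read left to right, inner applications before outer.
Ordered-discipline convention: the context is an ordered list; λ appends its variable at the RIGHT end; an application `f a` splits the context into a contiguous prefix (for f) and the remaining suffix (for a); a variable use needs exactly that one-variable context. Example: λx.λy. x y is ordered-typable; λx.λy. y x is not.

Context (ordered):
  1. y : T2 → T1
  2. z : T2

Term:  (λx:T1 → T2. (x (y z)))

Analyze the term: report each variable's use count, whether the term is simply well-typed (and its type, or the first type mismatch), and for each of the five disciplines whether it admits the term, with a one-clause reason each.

counts: y: 1; z: 1; x (bound): 1
uses in reading order: x, y, z
typing: well-typed — term : (T1 → T2) → T2
ordered: ✗ — no ordered split (uses run x, y, z)
linear: ✓ — single use per variable (y, z, x)
affine: ✓ — y, z, x: no repeats, contraction unneeded
relevant: ✓ — every one of y, z, x appears
unrestricted: ✓ — type-checks ((T1 → T2) → T2) and nothing is barred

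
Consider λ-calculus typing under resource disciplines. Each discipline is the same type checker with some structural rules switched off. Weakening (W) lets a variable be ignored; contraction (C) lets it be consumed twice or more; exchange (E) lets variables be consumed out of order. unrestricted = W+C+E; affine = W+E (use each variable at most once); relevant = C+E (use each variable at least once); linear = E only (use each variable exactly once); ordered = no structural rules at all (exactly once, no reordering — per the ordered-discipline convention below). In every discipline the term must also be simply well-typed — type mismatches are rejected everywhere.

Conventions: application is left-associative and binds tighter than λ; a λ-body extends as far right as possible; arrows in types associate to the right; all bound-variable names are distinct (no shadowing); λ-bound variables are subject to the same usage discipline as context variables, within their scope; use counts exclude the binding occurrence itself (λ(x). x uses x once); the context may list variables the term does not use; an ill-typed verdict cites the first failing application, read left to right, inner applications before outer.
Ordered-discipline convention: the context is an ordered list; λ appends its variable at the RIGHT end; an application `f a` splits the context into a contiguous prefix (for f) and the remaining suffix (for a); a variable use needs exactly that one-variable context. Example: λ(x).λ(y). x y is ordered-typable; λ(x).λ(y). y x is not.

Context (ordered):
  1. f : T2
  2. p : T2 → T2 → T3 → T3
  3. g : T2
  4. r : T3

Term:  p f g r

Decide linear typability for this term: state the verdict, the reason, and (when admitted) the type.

yes — each of f, p, g, r used exactly once; term : T3
use counts: f ×1; p ×1; g ×1; r ×1
left-to-right use order: p, f, g, r
typing: well-typed — term : T3
per-discipline verdicts: ordered ✗, linear ✓, affine ✓, relevant ✓, unrestricted ✓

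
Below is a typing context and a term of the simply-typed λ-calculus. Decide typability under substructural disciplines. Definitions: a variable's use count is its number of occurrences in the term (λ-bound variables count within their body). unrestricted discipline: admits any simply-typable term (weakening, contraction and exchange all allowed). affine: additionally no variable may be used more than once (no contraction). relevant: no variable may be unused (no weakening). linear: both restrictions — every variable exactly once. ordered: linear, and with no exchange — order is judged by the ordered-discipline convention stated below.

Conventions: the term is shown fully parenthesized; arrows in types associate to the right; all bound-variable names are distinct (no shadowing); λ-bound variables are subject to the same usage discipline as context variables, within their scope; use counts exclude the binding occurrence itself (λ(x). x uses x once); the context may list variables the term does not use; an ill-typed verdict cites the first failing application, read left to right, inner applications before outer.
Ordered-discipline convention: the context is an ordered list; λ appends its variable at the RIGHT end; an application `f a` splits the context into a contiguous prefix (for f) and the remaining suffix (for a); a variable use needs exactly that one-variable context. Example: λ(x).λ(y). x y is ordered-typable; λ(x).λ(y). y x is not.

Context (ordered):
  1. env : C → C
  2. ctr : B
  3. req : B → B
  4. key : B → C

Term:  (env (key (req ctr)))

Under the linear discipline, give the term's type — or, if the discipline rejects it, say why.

term : C
use counts: env ×1, ctr ×1, req ×1, key ×1
order of uses: env, key, req, ctr
typing: the term checks, with type C
summary: ordered ✗ · linear ✓ · affine ✓ · relevant ✓ · unrestricted ✓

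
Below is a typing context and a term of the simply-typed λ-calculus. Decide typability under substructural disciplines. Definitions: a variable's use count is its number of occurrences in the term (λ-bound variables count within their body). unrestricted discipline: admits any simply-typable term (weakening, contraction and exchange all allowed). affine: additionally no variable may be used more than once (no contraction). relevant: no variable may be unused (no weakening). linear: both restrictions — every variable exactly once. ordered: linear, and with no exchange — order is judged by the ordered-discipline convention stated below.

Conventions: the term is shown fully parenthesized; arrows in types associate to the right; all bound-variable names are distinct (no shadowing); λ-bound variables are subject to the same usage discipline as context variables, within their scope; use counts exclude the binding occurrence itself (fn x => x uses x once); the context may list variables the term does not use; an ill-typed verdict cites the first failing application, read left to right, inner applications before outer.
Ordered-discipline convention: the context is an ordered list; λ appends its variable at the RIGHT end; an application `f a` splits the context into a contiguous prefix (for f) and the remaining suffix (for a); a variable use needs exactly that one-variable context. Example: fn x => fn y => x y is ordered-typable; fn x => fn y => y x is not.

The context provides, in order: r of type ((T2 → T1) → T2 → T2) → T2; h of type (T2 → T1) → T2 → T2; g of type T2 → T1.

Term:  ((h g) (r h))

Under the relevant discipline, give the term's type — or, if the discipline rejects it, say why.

term : T2
use counts: r: 1, h: 2, g: 1
uses in reading order: h, g, r, h
typing: well-typed at T2
per-discipline verdicts: ordered ✗, linear ✗, affine ✗, relevant ✓, unrestricted ✓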